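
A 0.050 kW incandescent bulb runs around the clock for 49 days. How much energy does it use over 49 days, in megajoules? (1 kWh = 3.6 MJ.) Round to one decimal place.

Runtime = 24 h × 49 = 1176 h
Energy = 0.05 kW × 1176 h = 58.8 kWh
= 58.8 × 3.6 MJ = 211.7 MJ

211.7 MJ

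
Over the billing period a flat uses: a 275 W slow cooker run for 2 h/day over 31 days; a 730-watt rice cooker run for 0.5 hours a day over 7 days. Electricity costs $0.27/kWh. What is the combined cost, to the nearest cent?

$5.29

slow cooker: Runtime = 2 h/day × 31 days = 62 h
slow cooker: 0.275 kW × 62 h = 17.05 kWh
rice cooker: Runtime = 0.5 h/day × 7 days = 3.5 h
rice cooker: 0.73 kW × 3.5 h = 2.555 kWh
Total energy = 19.605 kWh
Cost = 19.605 × $0.27 = $5.29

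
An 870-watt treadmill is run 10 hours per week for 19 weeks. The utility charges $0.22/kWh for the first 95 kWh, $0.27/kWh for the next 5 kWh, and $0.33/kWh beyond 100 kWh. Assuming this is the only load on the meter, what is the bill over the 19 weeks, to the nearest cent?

$43.80

Runtime = 10 h/week × 19 weeks = 190 h
Energy = 0.87 kW × 190 h = 165.3 kWh
Tier 1 (0–95 kWh): 95 × $0.22 = $20.9
Tier 2 (95–100 kWh): 5 × $0.27 = $1.35
Above 100 kWh: 65.3 × $0.33 = $21.549
Bill = $43.80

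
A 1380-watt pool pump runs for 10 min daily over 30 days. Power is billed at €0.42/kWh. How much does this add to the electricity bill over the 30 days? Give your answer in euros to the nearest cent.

€2.90

Runtime = 10 min × 30 = 300 min = 5 h
Energy = 1.38 kW × 5 h = 6.9 kWh
Cost = 6.9 kWh × €0.42/kWh = €2.90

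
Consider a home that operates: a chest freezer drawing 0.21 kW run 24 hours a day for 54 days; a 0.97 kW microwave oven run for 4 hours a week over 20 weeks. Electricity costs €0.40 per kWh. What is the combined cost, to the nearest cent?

€139.90

chest freezer: Runtime = 24 h × 54 = 1296 h
chest freezer: 0.21 kW × 1296 h = 272.16 kWh
microwave oven: Runtime = 4 h/week × 20 weeks = 80 h
microwave oven: 0.97 kW × 80 h = 77.6 kWh
Total energy = 349.76 kWh
Cost = 349.76 × €0.40 = €139.90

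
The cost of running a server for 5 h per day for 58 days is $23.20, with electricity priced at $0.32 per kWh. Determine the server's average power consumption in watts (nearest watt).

Energy = $23.20 ÷ $0.32/kWh = 72.5 kWh
Runtime = 5 h/day × 58 days = 290 h
Power = 72.5 kWh ÷ 290 h = 0.25 kW = 250 W

250 W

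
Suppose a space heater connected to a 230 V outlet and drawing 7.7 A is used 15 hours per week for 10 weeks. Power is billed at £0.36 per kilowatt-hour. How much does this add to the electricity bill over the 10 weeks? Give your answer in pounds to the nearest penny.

£95.63

Power = 7.7 A × 230 V = 1771 W = 1.771 kW
Runtime = 15 h/week × 10 weeks = 150 h
Energy = 1.771 kW × 150 h = 265.65 kWh
Cost = 265.65 kWh × £0.36/kWh = £95.63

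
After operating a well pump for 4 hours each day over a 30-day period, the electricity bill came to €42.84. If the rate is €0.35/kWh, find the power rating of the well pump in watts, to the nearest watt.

1020 W

Energy = €42.84 ÷ €0.35/kWh = 122.4 kWh
Runtime = 4 h/day × 30 days = 120 h
Power = 122.4 kWh ÷ 120 h = 1.02 kW = 1020 W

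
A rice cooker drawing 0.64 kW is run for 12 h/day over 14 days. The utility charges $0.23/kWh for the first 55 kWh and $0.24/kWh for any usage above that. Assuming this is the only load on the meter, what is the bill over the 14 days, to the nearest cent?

$25.25

Runtime = 12 h/day × 14 days = 168 h
Energy = 0.64 kW × 168 h = 107.52 kWh
Tier 1 (0–55 kWh): 55 × $0.23 = $12.65
Above 55 kWh: 52.52 × $0.24 = $12.6048
Bill = $25.25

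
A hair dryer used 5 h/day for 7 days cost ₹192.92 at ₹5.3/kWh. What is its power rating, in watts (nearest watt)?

Energy = ₹192.92 ÷ ₹5.3/kWh = 36.4 kWh
Runtime = 5 h/day × 7 days = 35 h
Power = 36.4 kWh ÷ 35 h = 1.04 kW = 1040 W

1040 W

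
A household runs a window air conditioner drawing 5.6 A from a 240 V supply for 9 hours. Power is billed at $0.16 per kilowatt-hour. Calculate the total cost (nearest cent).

$1.94

Power = 5.6 A × 240 V = 1344 W = 1.344 kW
Energy = 1.344 kW × 9 h = 12.096 kWh
Cost = 12.096 kWh × $0.16/kWh = $1.94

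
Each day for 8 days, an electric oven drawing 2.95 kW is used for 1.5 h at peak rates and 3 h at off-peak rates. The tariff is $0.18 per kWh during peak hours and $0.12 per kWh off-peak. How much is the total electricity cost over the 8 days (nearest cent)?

Peak energy = 2.95 kW × 1.5 h × 8 = 35.4 kWh
Off-peak energy = 2.95 kW × 3 h × 8 = 70.8 kWh
Cost = 35.4 × $0.18 + 70.8 × $0.12 = $6.372 + $8.496 = $14.87

$14.87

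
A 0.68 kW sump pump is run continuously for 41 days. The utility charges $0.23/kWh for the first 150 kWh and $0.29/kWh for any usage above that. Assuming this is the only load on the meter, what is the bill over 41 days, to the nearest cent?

$185.04

Runtime = 24 h × 41 = 984 h
Energy = 0.68 kW × 984 h = 669.12 kWh
Tier 1 (0–150 kWh): 150 × $0.23 = $34.5
Above 150 kWh: 519.12 × $0.29 = $150.5448
Bill = $185.04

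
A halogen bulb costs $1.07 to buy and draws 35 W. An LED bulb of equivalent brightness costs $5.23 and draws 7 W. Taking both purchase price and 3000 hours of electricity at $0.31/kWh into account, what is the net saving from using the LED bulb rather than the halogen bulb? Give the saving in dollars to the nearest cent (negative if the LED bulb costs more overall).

$21.88

halogen bulb: $1.07 + (35/1000) kW × 3000 h × $0.31 = $1.07 + $32.55 = $33.62
LED bulb: $5.23 + (7/1000) kW × 3000 h × $0.31 = $5.23 + $6.51 = $11.74
Saving = $33.62 − $11.74 = $21.88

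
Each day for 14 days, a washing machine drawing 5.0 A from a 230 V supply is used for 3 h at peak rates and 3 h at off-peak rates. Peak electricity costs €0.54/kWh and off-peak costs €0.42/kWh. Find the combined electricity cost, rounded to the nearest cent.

Power = 5.0 A × 230 V = 1150 W = 1.15 kW
Peak energy = 1.15 kW × 3 h × 14 = 48.3 kWh
Off-peak energy = 1.15 kW × 3 h × 14 = 48.3 kWh
Cost = 48.3 × €0.54 + 48.3 × €0.42 = €26.082 + €20.286 = €46.37

€46.37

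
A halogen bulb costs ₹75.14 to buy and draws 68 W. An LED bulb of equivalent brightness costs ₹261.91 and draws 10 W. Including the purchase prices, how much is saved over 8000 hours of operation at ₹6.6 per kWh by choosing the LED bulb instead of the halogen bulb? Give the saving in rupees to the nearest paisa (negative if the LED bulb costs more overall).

halogen bulb: ₹75.14 + (68/1000) kW × 8000 h × ₹6.6 = ₹75.14 + ₹3590.4 = ₹3665.54
LED bulb: ₹261.91 + (10/1000) kW × 8000 h × ₹6.6 = ₹261.91 + ₹528 = ₹789.91
Saving = ₹3665.54 − ₹789.91 = ₹2875.63

₹2875.63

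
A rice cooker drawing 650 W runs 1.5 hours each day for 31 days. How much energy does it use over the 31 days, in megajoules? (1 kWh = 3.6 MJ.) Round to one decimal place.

Runtime = 1.5 h/day × 31 days = 46.5 h
Energy = 0.65 kW × 46.5 h = 30.225 kWh
= 30.225 × 3.6 MJ = 108.8 MJ

108.8 MJ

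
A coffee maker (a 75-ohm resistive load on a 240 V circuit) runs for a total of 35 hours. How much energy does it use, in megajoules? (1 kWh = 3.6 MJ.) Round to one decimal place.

96.8 MJ

Power = V²/R = 240²/75 = 768 W = 0.768 kW
Energy = 0.768 kW × 35 h = 26.88 kWh
= 26.88 × 3.6 MJ = 96.8 MJ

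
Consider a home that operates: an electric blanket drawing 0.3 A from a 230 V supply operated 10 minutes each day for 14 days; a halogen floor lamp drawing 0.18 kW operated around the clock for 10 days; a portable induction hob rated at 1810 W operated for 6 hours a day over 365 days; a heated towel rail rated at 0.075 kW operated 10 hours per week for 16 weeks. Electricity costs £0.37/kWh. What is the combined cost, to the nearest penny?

electric blanket: Power = 0.3 A × 230 V = 69 W = 0.069 kW
electric blanket: Runtime = 10 min × 14 = 140 min = 2.333333… h
electric blanket: 0.069 kW × 2.333333… h = 0.161 kWh
halogen floor lamp: Runtime = 24 h × 10 = 240 h
halogen floor lamp: 0.18 kW × 240 h = 43.2 kWh
portable induction hob: Runtime = 6 h/day × 365 days = 2190 h
portable induction hob: 1.81 kW × 2190 h = 3963.9 kWh
heated towel rail: Runtime = 10 h/week × 16 weeks = 160 h
heated towel rail: 0.075 kW × 160 h = 12 kWh
Total energy = 4019.261 kWh
Cost = 4019.261 × £0.37 = £1487.13

£1487.13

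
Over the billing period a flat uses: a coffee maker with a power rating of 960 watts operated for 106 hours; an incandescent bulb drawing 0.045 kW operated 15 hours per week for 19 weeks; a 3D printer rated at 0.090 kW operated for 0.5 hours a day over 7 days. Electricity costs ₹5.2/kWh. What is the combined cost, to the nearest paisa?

₹597.48

coffee maker: 0.96 kW × 106 h = 101.76 kWh
incandescent bulb: Runtime = 15 h/week × 19 weeks = 285 h
incandescent bulb: 0.045 kW × 285 h = 12.825 kWh
3D printer: Runtime = 0.5 h/day × 7 days = 3.5 h
3D printer: 0.09 kW × 3.5 h = 0.315 kWh
Total energy = 114.9 kWh
Cost = 114.9 × ₹5.2 = ₹597.48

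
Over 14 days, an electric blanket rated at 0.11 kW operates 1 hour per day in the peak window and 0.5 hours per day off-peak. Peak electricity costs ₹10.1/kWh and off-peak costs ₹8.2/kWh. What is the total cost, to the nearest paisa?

₹21.87

Peak energy = 0.11 kW × 1 h × 14 = 1.54 kWh
Off-peak energy = 0.11 kW × 0.5 h × 14 = 0.77 kWh
Cost = 1.54 × ₹10.1 + 0.77 × ₹8.2 = ₹15.554 + ₹6.314 = ₹21.87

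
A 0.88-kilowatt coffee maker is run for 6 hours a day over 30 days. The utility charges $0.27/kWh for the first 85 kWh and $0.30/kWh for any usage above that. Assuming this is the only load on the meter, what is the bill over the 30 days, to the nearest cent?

Runtime = 6 h/day × 30 days = 180 h
Energy = 0.88 kW × 180 h = 158.4 kWh
Tier 1 (0–85 kWh): 85 × $0.27 = $22.95
Above 85 kWh: 73.4 × $0.30 = $22.02
Bill = $44.97

$44.97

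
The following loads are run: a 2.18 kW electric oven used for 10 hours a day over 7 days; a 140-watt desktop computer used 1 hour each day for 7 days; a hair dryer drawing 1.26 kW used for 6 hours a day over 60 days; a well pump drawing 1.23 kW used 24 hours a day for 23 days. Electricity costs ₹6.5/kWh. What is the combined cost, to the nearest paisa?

electric oven: Runtime = 10 h/day × 7 days = 70 h
electric oven: 2.18 kW × 70 h = 152.6 kWh
desktop computer: Runtime = 1 h/day × 7 days = 7 h
desktop computer: 0.14 kW × 7 h = 0.98 kWh
hair dryer: Runtime = 6 h/day × 60 days = 360 h
hair dryer: 1.26 kW × 360 h = 453.6 kWh
well pump: Runtime = 24 h × 23 = 552 h
well pump: 1.23 kW × 552 h = 678.96 kWh
Total energy = 1286.14 kWh
Cost = 1286.14 × ₹6.5 = ₹8359.91

₹8359.91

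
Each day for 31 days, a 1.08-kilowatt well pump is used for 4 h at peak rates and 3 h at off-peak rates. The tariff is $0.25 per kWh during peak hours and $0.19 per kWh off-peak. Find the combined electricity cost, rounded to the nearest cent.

$52.56

Peak energy = 1.08 kW × 4 h × 31 = 133.92 kWh
Off-peak energy = 1.08 kW × 3 h × 31 = 100.44 kWh
Cost = 133.92 × $0.25 + 100.44 × $0.19 = $33.48 + $19.0836 = $52.56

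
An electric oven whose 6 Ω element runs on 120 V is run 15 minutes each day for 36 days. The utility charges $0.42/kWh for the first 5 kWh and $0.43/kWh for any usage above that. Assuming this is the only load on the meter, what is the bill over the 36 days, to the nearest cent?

Power = V²/R = 120²/6 = 2400 W = 2.4 kW
Runtime = 15 min × 36 = 540 min = 9 h
Energy = 2.4 kW × 9 h = 21.6 kWh
Tier 1 (0–5 kWh): 5 × $0.42 = $2.1
Above 5 kWh: 16.6 × $0.43 = $7.138
Bill = $9.24

$9.24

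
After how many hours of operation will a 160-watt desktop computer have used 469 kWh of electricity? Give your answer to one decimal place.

2931.3 h

Hours = 469 kWh ÷ 0.16 kW = 2931.3 h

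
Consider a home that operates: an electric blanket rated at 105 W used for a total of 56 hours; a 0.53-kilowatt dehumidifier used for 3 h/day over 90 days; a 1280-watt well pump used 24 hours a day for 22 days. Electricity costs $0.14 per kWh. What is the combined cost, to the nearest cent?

electric blanket: 0.105 kW × 56 h = 5.88 kWh
dehumidifier: Runtime = 3 h/day × 90 days = 270 h
dehumidifier: 0.53 kW × 270 h = 143.1 kWh
well pump: Runtime = 24 h × 22 = 528 h
well pump: 1.28 kW × 528 h = 675.84 kWh
Total energy = 824.82 kWh
Cost = 824.82 × $0.14 = $115.47

$115.47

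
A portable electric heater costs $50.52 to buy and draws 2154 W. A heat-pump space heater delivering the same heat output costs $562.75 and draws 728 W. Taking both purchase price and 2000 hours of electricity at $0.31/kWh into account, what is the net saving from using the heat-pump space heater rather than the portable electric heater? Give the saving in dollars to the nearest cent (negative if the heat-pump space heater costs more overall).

portable electric heater: $50.52 + (2154/1000) kW × 2000 h × $0.31 = $50.52 + $1335.48 = $1386
heat-pump space heater: $562.75 + (728/1000) kW × 2000 h × $0.31 = $562.75 + $451.36 = $1014.11
Saving = $1386 − $1014.11 = $371.89

$371.89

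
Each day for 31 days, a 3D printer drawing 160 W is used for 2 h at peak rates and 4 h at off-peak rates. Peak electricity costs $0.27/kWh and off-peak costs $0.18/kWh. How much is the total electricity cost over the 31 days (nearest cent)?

$6.25

Peak energy = 0.16 kW × 2 h × 31 = 9.92 kWh
Off-peak energy = 0.16 kW × 4 h × 31 = 19.84 kWh
Cost = 9.92 × $0.27 + 19.84 × $0.18 = $2.6784 + $3.5712 = $6.25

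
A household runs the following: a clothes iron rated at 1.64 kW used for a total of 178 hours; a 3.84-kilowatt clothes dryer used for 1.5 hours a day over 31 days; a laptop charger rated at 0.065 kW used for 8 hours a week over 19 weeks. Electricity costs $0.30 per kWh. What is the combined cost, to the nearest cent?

$144.11

clothes iron: 1.64 kW × 178 h = 291.92 kWh
clothes dryer: Runtime = 1.5 h/day × 31 days = 46.5 h
clothes dryer: 3.84 kW × 46.5 h = 178.56 kWh
laptop charger: Runtime = 8 h/week × 19 weeks = 152 h
laptop charger: 0.065 kW × 152 h = 9.88 kWh
Total energy = 480.36 kWh
Cost = 480.36 × $0.30 = $144.11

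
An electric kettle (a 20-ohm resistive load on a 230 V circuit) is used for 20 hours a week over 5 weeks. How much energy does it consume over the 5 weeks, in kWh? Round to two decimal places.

Power = V²/R = 230²/20 = 2645 W = 2.645 kW
Runtime = 20 h/week × 5 weeks = 100 h
Energy = 2.645 kW × 100 h = 264.5 kWh

264.50 kWh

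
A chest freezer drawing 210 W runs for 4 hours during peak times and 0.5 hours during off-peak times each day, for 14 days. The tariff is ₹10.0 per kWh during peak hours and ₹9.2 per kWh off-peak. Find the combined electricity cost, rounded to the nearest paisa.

Peak energy = 0.21 kW × 4 h × 14 = 11.76 kWh
Off-peak energy = 0.21 kW × 0.5 h × 14 = 1.47 kWh
Cost = 11.76 × ₹10.0 + 1.47 × ₹9.2 = ₹117.6 + ₹13.524 = ₹131.12

₹131.12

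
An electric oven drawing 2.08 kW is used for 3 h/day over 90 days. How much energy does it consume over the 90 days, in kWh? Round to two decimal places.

Runtime = 3 h/day × 90 days = 270 h
Energy = 2.08 kW × 270 h = 561.6 kWh

561.60 kWh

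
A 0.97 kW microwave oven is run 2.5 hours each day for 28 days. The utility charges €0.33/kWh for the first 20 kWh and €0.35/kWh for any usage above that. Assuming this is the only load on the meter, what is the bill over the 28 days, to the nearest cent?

Runtime = 2.5 h/day × 28 days = 70 h
Energy = 0.97 kW × 70 h = 67.9 kWh
Tier 1 (0–20 kWh): 20 × €0.33 = €6.6
Above 20 kWh: 47.9 × €0.35 = €16.765
Bill = €23.37

€23.37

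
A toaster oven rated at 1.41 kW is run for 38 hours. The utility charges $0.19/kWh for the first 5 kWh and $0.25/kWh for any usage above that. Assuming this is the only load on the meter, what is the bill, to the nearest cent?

$13.10

Energy = 1.41 kW × 38 h = 53.58 kWh
Tier 1 (0–5 kWh): 5 × $0.19 = $0.95
Above 5 kWh: 48.58 × $0.25 = $12.145
Bill = $13.10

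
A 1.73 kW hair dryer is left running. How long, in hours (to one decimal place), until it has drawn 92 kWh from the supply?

53.2 h

Hours = 92 kWh ÷ 1.73 kW = 53.2 h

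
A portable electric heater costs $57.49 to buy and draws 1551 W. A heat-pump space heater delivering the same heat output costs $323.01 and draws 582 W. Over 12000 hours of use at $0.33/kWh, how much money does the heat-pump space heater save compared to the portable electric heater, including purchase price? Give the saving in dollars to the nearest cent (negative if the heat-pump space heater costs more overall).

$3571.72

portable electric heater: $57.49 + (1551/1000) kW × 12000 h × $0.33 = $57.49 + $6141.96 = $6199.45
heat-pump space heater: $323.01 + (582/1000) kW × 12000 h × $0.33 = $323.01 + $2304.72 = $2627.73
Saving = $6199.45 − $2627.73 = $3571.72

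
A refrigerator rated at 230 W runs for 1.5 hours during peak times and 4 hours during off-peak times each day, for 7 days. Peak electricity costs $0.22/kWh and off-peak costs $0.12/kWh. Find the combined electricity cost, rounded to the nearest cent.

$1.30

Peak energy = 0.23 kW × 1.5 h × 7 = 2.415 kWh
Off-peak energy = 0.23 kW × 4 h × 7 = 6.44 kWh
Cost = 2.415 × $0.22 + 6.44 × $0.12 = $0.5313 + $0.7728 = $1.30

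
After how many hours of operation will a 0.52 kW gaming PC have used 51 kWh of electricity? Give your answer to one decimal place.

98.1 h

Hours = 51 kWh ÷ 0.52 kW = 98.1 h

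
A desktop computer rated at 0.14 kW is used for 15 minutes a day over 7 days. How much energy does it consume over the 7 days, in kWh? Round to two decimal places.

Runtime = 15 min × 7 = 105 min = 1.75 h
Energy = 0.14 kW × 1.75 h = 0.245 kWh ≈ 0.25 kWh

0.25 kWh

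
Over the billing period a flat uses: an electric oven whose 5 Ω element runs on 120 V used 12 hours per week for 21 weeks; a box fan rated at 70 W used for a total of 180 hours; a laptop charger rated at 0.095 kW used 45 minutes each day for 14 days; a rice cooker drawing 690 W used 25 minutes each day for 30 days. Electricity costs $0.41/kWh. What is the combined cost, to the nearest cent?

electric oven: Power = V²/R = 120²/5 = 2880 W = 2.88 kW
electric oven: Runtime = 12 h/week × 21 weeks = 252 h
electric oven: 2.88 kW × 252 h = 725.76 kWh
box fan: 0.07 kW × 180 h = 12.6 kWh
laptop charger: Runtime = 45 min × 14 = 630 min = 10.5 h
laptop charger: 0.095 kW × 10.5 h = 0.9975 kWh
rice cooker: Runtime = 25 min × 30 = 750 min = 12.5 h
rice cooker: 0.69 kW × 12.5 h = 8.625 kWh
Total energy = 747.9825 kWh
Cost = 747.9825 × $0.41 = $306.67

$306.67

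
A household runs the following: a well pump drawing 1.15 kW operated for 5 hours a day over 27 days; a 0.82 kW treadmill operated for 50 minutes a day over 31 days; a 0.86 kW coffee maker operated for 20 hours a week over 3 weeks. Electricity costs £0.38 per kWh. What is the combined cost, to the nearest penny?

£86.65

well pump: Runtime = 5 h/day × 27 days = 135 h
well pump: 1.15 kW × 135 h = 155.25 kWh
treadmill: Runtime = 50 min × 31 = 1550 min = 25.833333… h
treadmill: 0.82 kW × 25.833333… h = 21.183333… kWh
coffee maker: Runtime = 20 h/week × 3 weeks = 60 h
coffee maker: 0.86 kW × 60 h = 51.6 kWh
Total energy = 228.033333… kWh
Cost = 228.033333… × £0.38 = £86.65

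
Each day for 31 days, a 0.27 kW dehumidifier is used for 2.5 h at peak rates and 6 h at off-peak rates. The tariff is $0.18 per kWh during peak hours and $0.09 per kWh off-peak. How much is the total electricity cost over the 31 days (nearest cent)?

$8.29

Peak energy = 0.27 kW × 2.5 h × 31 = 20.925 kWh
Off-peak energy = 0.27 kW × 6 h × 31 = 50.22 kWh
Cost = 20.925 × $0.18 + 50.22 × $0.09 = $3.7665 + $4.5198 = $8.29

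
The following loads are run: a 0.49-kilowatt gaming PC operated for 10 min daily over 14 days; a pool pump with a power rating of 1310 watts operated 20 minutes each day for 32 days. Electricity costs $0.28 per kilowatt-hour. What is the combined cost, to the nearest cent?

gaming PC: Runtime = 10 min × 14 = 140 min = 2.333333… h
gaming PC: 0.49 kW × 2.333333… h = 1.143333… kWh
pool pump: Runtime = 20 min × 32 = 640 min = 10.666666… h
pool pump: 1.31 kW × 10.666666… h = 13.973333… kWh
Total energy = 15.116666… kWh
Cost = 15.116666… × $0.28 = $4.23

$4.23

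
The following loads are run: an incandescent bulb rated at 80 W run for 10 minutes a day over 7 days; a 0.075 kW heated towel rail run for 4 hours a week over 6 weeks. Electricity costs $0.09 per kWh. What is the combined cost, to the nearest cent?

incandescent bulb: Runtime = 10 min × 7 = 70 min = 1.166666… h
incandescent bulb: 0.08 kW × 1.166666… h = 0.093333… kWh
heated towel rail: Runtime = 4 h/week × 6 weeks = 24 h
heated towel rail: 0.075 kW × 24 h = 1.8 kWh
Total energy = 1.893333… kWh
Cost = 1.893333… × $0.09 = $0.17

$0.17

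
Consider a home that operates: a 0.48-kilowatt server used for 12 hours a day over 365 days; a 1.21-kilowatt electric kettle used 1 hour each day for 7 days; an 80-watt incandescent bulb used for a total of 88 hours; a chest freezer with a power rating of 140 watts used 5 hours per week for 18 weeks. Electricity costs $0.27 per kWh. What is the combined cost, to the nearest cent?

$575.24

server: Runtime = 12 h/day × 365 days = 4380 h
server: 0.48 kW × 4380 h = 2102.4 kWh
electric kettle: Runtime = 1 h/day × 7 days = 7 h
electric kettle: 1.21 kW × 7 h = 8.47 kWh
incandescent bulb: 0.08 kW × 88 h = 7.04 kWh
chest freezer: Runtime = 5 h/week × 18 weeks = 90 h
chest freezer: 0.14 kW × 90 h = 12.6 kWh
Total energy = 2130.51 kWh
Cost = 2130.51 × $0.27 = $575.24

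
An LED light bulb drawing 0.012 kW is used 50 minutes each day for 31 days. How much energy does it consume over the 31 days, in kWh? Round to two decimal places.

0.31 kWh

Runtime = 50 min × 31 = 1550 min = 25.833333… h
Energy = 0.012 kW × 25.833333… h = 0.31 kWh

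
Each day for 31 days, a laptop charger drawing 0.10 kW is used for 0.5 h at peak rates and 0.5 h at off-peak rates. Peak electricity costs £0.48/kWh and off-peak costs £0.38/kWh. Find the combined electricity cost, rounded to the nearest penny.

Peak energy = 0.1 kW × 0.5 h × 31 = 1.55 kWh
Off-peak energy = 0.1 kW × 0.5 h × 31 = 1.55 kWh
Cost = 1.55 × £0.48 + 1.55 × £0.38 = £0.744 + £0.589 = £1.33

£1.33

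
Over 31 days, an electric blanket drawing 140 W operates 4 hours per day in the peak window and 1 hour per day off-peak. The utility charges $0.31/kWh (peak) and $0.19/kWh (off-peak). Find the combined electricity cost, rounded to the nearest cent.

Peak energy = 0.14 kW × 4 h × 31 = 17.36 kWh
Off-peak energy = 0.14 kW × 1 h × 31 = 4.34 kWh
Cost = 17.36 × $0.31 + 4.34 × $0.19 = $5.3816 + $0.8246 = $6.21

$6.21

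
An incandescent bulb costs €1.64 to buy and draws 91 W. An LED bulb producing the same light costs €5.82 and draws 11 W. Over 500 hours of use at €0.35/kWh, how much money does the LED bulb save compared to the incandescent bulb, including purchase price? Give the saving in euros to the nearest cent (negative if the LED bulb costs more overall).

incandescent bulb: €1.64 + (91/1000) kW × 500 h × €0.35 = €1.64 + €15.925 = €17.565
LED bulb: €5.82 + (11/1000) kW × 500 h × €0.35 = €5.82 + €1.925 = €7.745
Saving = €17.565 − €7.745 = €9.82

€9.82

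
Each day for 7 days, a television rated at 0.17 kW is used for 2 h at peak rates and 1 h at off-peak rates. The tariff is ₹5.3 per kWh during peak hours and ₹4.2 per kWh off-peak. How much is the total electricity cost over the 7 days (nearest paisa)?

Peak energy = 0.17 kW × 2 h × 7 = 2.38 kWh
Off-peak energy = 0.17 kW × 1 h × 7 = 1.19 kWh
Cost = 2.38 × ₹5.3 + 1.19 × ₹4.2 = ₹12.614 + ₹4.998 = ₹17.61

₹17.61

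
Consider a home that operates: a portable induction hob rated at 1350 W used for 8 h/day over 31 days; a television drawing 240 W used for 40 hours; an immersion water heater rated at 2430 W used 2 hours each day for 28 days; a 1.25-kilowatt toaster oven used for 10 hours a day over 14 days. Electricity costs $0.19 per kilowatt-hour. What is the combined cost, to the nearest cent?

portable induction hob: Runtime = 8 h/day × 31 days = 248 h
portable induction hob: 1.35 kW × 248 h = 334.8 kWh
television: 0.24 kW × 40 h = 9.6 kWh
immersion water heater: Runtime = 2 h/day × 28 days = 56 h
immersion water heater: 2.43 kW × 56 h = 136.08 kWh
toaster oven: Runtime = 10 h/day × 14 days = 140 h
toaster oven: 1.25 kW × 140 h = 175 kWh
Total energy = 655.48 kWh
Cost = 655.48 × $0.19 = $124.54

$124.54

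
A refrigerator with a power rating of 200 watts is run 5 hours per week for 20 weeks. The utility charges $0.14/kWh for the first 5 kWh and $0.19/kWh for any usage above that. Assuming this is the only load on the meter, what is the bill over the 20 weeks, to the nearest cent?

Runtime = 5 h/week × 20 weeks = 100 h
Energy = 0.2 kW × 100 h = 20 kWh
Tier 1 (0–5 kWh): 5 × $0.14 = $0.7
Above 5 kWh: 15 × $0.19 = $2.85
Bill = $3.55

$3.55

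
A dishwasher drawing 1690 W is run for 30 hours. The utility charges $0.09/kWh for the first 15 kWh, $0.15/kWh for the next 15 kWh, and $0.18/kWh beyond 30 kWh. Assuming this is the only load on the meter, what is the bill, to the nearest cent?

$7.33

Energy = 1.69 kW × 30 h = 50.7 kWh
Tier 1 (0–15 kWh): 15 × $0.09 = $1.35
Tier 2 (15–30 kWh): 15 × $0.15 = $2.25
Above 30 kWh: 20.7 × $0.18 = $3.726
Bill = $7.33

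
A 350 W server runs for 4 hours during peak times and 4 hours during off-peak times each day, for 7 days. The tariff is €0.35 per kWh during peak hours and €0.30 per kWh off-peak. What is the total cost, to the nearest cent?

Peak energy = 0.35 kW × 4 h × 7 = 9.8 kWh
Off-peak energy = 0.35 kW × 4 h × 7 = 9.8 kWh
Cost = 9.8 × €0.35 + 9.8 × €0.30 = €3.43 + €2.94 = €6.37

€6.37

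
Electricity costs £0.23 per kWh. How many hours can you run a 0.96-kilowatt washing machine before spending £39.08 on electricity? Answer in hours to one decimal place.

Energy available = £39.08 ÷ £0.23/kWh = 169.913 kWh
Hours = 169.913 kWh ÷ 0.96 kW = 177.0 h

177.0 h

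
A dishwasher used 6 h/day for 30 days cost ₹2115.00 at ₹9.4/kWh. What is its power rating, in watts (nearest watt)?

Energy = ₹2115.00 ÷ ₹9.4/kWh = 225 kWh
Runtime = 6 h/day × 30 days = 180 h
Power = 225 kWh ÷ 180 h = 1.25 kW = 1250 W

1250 W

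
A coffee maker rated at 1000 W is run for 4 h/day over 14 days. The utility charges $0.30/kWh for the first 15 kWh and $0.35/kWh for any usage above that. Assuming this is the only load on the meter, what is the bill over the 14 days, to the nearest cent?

Runtime = 4 h/day × 14 days = 56 h
Energy = 1 kW × 56 h = 56 kWh
Tier 1 (0–15 kWh): 15 × $0.30 = $4.5
Above 15 kWh: 41 × $0.35 = $14.35
Bill = $18.85

$18.85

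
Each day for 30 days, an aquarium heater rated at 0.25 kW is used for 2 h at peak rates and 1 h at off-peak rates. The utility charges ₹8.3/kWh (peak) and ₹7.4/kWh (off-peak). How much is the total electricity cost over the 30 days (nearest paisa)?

Peak energy = 0.25 kW × 2 h × 30 = 15 kWh
Off-peak energy = 0.25 kW × 1 h × 30 = 7.5 kWh
Cost = 15 × ₹8.3 + 7.5 × ₹7.4 = ₹124.5 + ₹55.5 = ₹180.00

₹180.00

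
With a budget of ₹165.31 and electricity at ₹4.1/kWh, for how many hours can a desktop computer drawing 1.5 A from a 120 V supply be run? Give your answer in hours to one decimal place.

Power = 1.5 A × 120 V = 180 W = 0.18 kW
Energy available = ₹165.31 ÷ ₹4.1/kWh = 40.3195 kWh
Hours = 40.3195 kWh ÷ 0.18 kW = 224.0 h

224.0 h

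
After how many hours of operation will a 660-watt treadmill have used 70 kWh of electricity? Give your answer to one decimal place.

106.1 h

Hours = 70 kWh ÷ 0.66 kW = 106.1 h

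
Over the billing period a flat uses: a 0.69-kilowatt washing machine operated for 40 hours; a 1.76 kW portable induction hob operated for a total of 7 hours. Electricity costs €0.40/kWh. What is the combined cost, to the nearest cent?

washing machine: 0.69 kW × 40 h = 27.6 kWh
portable induction hob: 1.76 kW × 7 h = 12.32 kWh
Total energy = 39.92 kWh
Cost = 39.92 × €0.40 = €15.97

€15.97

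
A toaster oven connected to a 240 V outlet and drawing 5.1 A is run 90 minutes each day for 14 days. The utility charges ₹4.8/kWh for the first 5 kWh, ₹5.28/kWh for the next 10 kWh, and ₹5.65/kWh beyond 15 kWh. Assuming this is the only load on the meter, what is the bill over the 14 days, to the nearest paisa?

Power = 5.1 A × 240 V = 1224 W = 1.224 kW
Runtime = 90 min × 14 = 1260 min = 21 h
Energy = 1.224 kW × 21 h = 25.704 kWh
Tier 1 (0–5 kWh): 5 × ₹4.8 = ₹24
Tier 2 (5–15 kWh): 10 × ₹5.28 = ₹52.8
Above 15 kWh: 10.704 × ₹5.65 = ₹60.4776
Bill = ₹137.28

₹137.28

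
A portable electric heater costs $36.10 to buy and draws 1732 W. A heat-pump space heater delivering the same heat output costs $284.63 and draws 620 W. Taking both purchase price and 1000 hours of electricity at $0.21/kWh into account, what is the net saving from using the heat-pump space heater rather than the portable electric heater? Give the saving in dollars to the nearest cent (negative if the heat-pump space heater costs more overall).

-$15.01

portable electric heater: $36.10 + (1732/1000) kW × 1000 h × $0.21 = $36.10 + $363.72 = $399.82
heat-pump space heater: $284.63 + (620/1000) kW × 1000 h × $0.21 = $284.63 + $130.2 = $414.83
Saving = $399.82 − $414.83 = −$15.01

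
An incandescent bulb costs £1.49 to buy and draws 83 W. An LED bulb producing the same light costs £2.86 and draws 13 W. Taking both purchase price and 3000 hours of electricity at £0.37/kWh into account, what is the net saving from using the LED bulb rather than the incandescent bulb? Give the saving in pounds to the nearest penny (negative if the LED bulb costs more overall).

incandescent bulb: £1.49 + (83/1000) kW × 3000 h × £0.37 = £1.49 + £92.13 = £93.62
LED bulb: £2.86 + (13/1000) kW × 3000 h × £0.37 = £2.86 + £14.43 = £17.29
Saving = £93.62 − £17.29 = £76.33

£76.33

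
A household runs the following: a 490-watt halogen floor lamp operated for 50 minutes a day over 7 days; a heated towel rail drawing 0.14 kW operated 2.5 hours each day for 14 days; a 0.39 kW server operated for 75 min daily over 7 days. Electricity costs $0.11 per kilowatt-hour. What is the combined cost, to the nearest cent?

$1.23

halogen floor lamp: Runtime = 50 min × 7 = 350 min = 5.833333… h
halogen floor lamp: 0.49 kW × 5.833333… h = 2.858333… kWh
heated towel rail: Runtime = 2.5 h/day × 14 days = 35 h
heated towel rail: 0.14 kW × 35 h = 4.9 kWh
server: Runtime = 75 min × 7 = 525 min = 8.75 h
server: 0.39 kW × 8.75 h = 3.4125 kWh
Total energy = 11.170833… kWh
Cost = 11.170833… × $0.11 = $1.23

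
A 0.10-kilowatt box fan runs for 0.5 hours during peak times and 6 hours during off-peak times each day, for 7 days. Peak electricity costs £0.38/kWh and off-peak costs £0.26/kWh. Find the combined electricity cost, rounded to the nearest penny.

Peak energy = 0.1 kW × 0.5 h × 7 = 0.35 kWh
Off-peak energy = 0.1 kW × 6 h × 7 = 4.2 kWh
Cost = 0.35 × £0.38 + 4.2 × £0.26 = £0.133 + £1.092 = £1.23

£1.23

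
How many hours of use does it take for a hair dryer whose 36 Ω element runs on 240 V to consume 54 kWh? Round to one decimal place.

33.8 h

Power = V²/R = 240²/36 = 1600 W = 1.6 kW
Hours = 54 kWh ÷ 1.6 kW = 33.8 h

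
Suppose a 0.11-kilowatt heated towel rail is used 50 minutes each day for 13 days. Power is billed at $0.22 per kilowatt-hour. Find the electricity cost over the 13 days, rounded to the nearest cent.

$0.26

Runtime = 50 min × 13 = 650 min = 10.833333… h
Energy = 0.11 kW × 10.833333… h = 1.191666… kWh
Cost = 1.191666… kWh × $0.22/kWh = $0.26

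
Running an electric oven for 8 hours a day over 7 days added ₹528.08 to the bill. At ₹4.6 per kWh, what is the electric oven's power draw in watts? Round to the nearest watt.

2050 W

Energy = ₹528.08 ÷ ₹4.6/kWh = 114.8 kWh
Runtime = 8 h/day × 7 days = 56 h
Power = 114.8 kWh ÷ 56 h = 2.05 kW = 2050 W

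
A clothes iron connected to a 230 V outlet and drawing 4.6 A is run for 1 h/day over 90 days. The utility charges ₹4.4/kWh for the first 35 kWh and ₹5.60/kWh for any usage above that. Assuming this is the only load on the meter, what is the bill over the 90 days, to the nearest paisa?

Power = 4.6 A × 230 V = 1058 W = 1.058 kW
Runtime = 1 h/day × 90 days = 90 h
Energy = 1.058 kW × 90 h = 95.22 kWh
Tier 1 (0–35 kWh): 35 × ₹4.4 = ₹154
Above 35 kWh: 60.22 × ₹5.60 = ₹337.232
Bill = ₹491.23

₹491.23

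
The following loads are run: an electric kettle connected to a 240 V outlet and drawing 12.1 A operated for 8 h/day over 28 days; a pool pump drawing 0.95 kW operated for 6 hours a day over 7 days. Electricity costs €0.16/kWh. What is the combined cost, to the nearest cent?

€110.46

electric kettle: Power = 12.1 A × 240 V = 2904 W = 2.904 kW
electric kettle: Runtime = 8 h/day × 28 days = 224 h
electric kettle: 2.904 kW × 224 h = 650.496 kWh
pool pump: Runtime = 6 h/day × 7 days = 42 h
pool pump: 0.95 kW × 42 h = 39.9 kWh
Total energy = 690.396 kWh
Cost = 690.396 × €0.16 = €110.46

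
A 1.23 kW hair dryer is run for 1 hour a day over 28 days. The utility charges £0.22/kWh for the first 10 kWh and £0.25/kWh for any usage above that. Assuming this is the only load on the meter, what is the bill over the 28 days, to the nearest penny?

£8.31

Runtime = 1 h/day × 28 days = 28 h
Energy = 1.23 kW × 28 h = 34.44 kWh
Tier 1 (0–10 kWh): 10 × £0.22 = £2.2
Above 10 kWh: 24.44 × £0.25 = £6.11
Bill = £8.31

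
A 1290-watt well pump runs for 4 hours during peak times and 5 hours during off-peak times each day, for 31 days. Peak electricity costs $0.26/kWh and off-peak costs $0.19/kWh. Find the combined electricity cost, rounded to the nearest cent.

Peak energy = 1.29 kW × 4 h × 31 = 159.96 kWh
Off-peak energy = 1.29 kW × 5 h × 31 = 199.95 kWh
Cost = 159.96 × $0.26 + 199.95 × $0.19 = $41.5896 + $37.9905 = $79.58

$79.58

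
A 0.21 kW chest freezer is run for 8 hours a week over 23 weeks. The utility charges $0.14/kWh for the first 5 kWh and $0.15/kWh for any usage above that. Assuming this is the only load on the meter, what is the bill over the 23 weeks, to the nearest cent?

$5.75

Runtime = 8 h/week × 23 weeks = 184 h
Energy = 0.21 kW × 184 h = 38.64 kWh
Tier 1 (0–5 kWh): 5 × $0.14 = $0.7
Above 5 kWh: 33.64 × $0.15 = $5.046
Bill = $5.75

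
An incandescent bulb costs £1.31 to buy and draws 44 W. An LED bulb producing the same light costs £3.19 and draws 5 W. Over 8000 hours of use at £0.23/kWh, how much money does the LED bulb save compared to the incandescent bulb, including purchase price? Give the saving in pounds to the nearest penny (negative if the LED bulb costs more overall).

£69.88

incandescent bulb: £1.31 + (44/1000) kW × 8000 h × £0.23 = £1.31 + £80.96 = £82.27
LED bulb: £3.19 + (5/1000) kW × 8000 h × £0.23 = £3.19 + £9.2 = £12.39
Saving = £82.27 − £12.39 = £69.88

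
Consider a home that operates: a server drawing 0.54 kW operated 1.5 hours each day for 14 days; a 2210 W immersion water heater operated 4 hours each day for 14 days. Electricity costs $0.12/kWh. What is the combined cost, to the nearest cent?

$16.21

server: Runtime = 1.5 h/day × 14 days = 21 h
server: 0.54 kW × 21 h = 11.34 kWh
immersion water heater: Runtime = 4 h/day × 14 days = 56 h
immersion water heater: 2.21 kW × 56 h = 123.76 kWh
Total energy = 135.1 kWh
Cost = 135.1 × $0.12 = $16.21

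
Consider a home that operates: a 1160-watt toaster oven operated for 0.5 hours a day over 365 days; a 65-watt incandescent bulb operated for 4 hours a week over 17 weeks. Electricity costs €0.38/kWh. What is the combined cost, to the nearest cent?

€82.13

toaster oven: Runtime = 0.5 h/day × 365 days = 182.5 h
toaster oven: 1.16 kW × 182.5 h = 211.7 kWh
incandescent bulb: Runtime = 4 h/week × 17 weeks = 68 h
incandescent bulb: 0.065 kW × 68 h = 4.42 kWh
Total energy = 216.12 kWh
Cost = 216.12 × €0.38 = €82.13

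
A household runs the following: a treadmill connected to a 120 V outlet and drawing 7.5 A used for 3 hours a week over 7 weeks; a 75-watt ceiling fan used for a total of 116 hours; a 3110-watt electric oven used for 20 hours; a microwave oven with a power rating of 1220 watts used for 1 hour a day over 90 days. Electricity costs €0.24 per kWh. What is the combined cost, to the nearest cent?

treadmill: Power = 7.5 A × 120 V = 900 W = 0.9 kW
treadmill: Runtime = 3 h/week × 7 weeks = 21 h
treadmill: 0.9 kW × 21 h = 18.9 kWh
ceiling fan: 0.075 kW × 116 h = 8.7 kWh
electric oven: 3.11 kW × 20 h = 62.2 kWh
microwave oven: Runtime = 1 h/day × 90 days = 90 h
microwave oven: 1.22 kW × 90 h = 109.8 kWh
Total energy = 199.6 kWh
Cost = 199.6 × €0.24 = €47.90

€47.90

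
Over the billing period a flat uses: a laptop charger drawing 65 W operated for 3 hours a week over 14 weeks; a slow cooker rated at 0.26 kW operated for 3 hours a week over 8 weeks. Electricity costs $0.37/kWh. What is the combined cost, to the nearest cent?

$3.32

laptop charger: Runtime = 3 h/week × 14 weeks = 42 h
laptop charger: 0.065 kW × 42 h = 2.73 kWh
slow cooker: Runtime = 3 h/week × 8 weeks = 24 h
slow cooker: 0.26 kW × 24 h = 6.24 kWh
Total energy = 8.97 kWh
Cost = 8.97 × $0.37 = $3.32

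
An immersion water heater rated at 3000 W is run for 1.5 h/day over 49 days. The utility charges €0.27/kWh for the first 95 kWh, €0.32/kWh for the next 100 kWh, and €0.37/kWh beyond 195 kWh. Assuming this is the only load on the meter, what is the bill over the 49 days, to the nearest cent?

€67.09

Runtime = 1.5 h/day × 49 days = 73.5 h
Energy = 3 kW × 73.5 h = 220.5 kWh
Tier 1 (0–95 kWh): 95 × €0.27 = €25.65
Tier 2 (95–195 kWh): 100 × €0.32 = €32
Above 195 kWh: 25.5 × €0.37 = €9.435
Bill = €67.09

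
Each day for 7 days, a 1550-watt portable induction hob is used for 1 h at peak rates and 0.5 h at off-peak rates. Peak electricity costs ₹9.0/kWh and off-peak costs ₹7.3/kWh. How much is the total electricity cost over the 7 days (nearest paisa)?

₹137.25

Peak energy = 1.55 kW × 1 h × 7 = 10.85 kWh
Off-peak energy = 1.55 kW × 0.5 h × 7 = 5.425 kWh
Cost = 10.85 × ₹9.0 + 5.425 × ₹7.3 = ₹97.65 + ₹39.6025 = ₹137.25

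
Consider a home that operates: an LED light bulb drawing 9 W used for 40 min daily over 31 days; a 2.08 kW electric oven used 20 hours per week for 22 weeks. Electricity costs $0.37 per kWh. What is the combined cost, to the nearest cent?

$338.69

LED light bulb: Runtime = 40 min × 31 = 1240 min = 20.666666… h
LED light bulb: 0.009 kW × 20.666666… h = 0.186 kWh
electric oven: Runtime = 20 h/week × 22 weeks = 440 h
electric oven: 2.08 kW × 440 h = 915.2 kWh
Total energy = 915.386 kWh
Cost = 915.386 × $0.37 = $338.69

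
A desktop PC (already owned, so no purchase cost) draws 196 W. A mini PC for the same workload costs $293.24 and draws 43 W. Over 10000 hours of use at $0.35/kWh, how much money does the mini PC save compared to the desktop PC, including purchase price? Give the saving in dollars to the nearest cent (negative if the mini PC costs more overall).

desktop PC: $0.00 + (196/1000) kW × 10000 h × $0.35 = $0.00 + $686 = $686
mini PC: $293.24 + (43/1000) kW × 10000 h × $0.35 = $293.24 + $150.5 = $443.74
Saving = $686 − $443.74 = $242.26

$242.26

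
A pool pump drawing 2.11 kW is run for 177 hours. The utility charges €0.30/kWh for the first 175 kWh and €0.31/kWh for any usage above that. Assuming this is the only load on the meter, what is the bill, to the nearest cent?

€114.03

Energy = 2.11 kW × 177 h = 373.47 kWh
Tier 1 (0–175 kWh): 175 × €0.30 = €52.5
Above 175 kWh: 198.47 × €0.31 = €61.5257
Bill = €114.03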